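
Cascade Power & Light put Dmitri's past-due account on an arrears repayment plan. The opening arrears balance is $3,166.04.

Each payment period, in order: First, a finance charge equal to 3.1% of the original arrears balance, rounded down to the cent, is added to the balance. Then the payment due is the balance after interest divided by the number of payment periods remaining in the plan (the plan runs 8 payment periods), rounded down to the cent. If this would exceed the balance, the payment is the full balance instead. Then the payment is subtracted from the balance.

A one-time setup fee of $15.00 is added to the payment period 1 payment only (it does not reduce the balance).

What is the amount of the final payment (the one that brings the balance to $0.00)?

# | Opening | Interest | Payment | Fee | End bal
1 | $3,166.04 | $98.14 | $408.02 | $15.00 | $2,856.16
2 | $2,856.16 | $98.14 | $422.04 | — | $2,532.26
3 | $2,532.26 | $98.14 | $438.40 | — | $2,192.00
4 | $2,192.00 | $98.14 | $458.02 | — | $1,832.12
5 | $1,832.12 | $98.14 | $482.56 | — | $1,447.70
6 | $1,447.70 | $98.14 | $515.28 | — | $1,030.56
7 | $1,030.56 | $98.14 | $564.35 | — | $564.35
8 | $564.35 | $98.14 | $662.49 | — | $0.00

$662.49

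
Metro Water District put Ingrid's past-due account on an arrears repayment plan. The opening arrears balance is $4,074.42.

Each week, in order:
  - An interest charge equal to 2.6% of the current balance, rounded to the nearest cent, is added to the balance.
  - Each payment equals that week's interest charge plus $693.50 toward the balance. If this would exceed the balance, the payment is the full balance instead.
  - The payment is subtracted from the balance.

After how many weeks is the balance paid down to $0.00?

Week 1: $4,074.42 +$105.93 interest = $4,180.35; pay $799.43 → $3,380.92
Week 2: $3,380.92 +$87.90 interest = $3,468.82; pay $781.40 → $2,687.42
Week 3: $2,687.42 +$69.87 interest = $2,757.29; pay $763.37 → $1,993.92
Week 4: $1,993.92 +$51.84 interest = $2,045.76; pay $745.34 → $1,300.42
Week 5: $1,300.42 +$33.81 interest = $1,334.23; pay $727.31 → $606.92
Week 6: $606.92 +$15.78 interest = $622.70; pay $622.70 → $0.00
Balance reaches $0.00 in week 6.

6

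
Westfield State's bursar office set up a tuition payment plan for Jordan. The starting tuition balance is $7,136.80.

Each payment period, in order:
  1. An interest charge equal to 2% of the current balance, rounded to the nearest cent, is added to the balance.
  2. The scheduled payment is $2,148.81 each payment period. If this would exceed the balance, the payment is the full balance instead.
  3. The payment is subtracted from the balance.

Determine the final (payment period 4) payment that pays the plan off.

Payment period 1: $7,136.80 +$142.74 interest = $7,279.54; pay $2,148.81 → $5,130.73
Payment period 2: $5,130.73 +$102.61 interest = $5,233.34; pay $2,148.81 → $3,084.53
Payment period 3: $3,084.53 +$61.69 interest = $3,146.22; pay $2,148.81 → $997.41
Payment period 4: $997.41 +$19.95 interest = $1,017.36; pay $1,017.36 → $0.00

$1,017.36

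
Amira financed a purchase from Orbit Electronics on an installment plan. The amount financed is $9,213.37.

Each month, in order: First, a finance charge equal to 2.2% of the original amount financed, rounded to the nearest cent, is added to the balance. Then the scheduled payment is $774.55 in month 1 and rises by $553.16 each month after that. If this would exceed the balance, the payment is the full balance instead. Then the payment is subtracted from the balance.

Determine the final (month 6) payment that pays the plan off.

$1,025.16

Month 1: $9,213.37 +$202.69 interest = $9,416.06; pay $774.55 → $8,641.51
Month 2: $8,641.51 +$202.69 interest = $8,844.20; pay $1,327.71 → $7,516.49
Month 3: $7,516.49 +$202.69 interest = $7,719.18; pay $1,880.87 → $5,838.31
Month 4: $5,838.31 +$202.69 interest = $6,041.00; pay $2,434.03 → $3,606.97
Month 5: $3,606.97 +$202.69 interest = $3,809.66; pay $2,987.19 → $822.47
Month 6: $822.47 +$202.69 interest = $1,025.16; pay $1,025.16 → $0.00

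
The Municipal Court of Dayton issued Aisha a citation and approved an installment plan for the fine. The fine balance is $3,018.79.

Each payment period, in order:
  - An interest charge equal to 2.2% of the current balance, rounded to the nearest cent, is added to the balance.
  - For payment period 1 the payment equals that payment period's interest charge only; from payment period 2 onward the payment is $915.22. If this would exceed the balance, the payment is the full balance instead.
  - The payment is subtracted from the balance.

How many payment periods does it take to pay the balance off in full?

Payment period 1: opening $3,018.79; interest $66.41 → $3,085.20; payment $66.41; balance $3,018.79
Payment period 2: opening $3,018.79; interest $66.41 → $3,085.20; payment $915.22; balance $2,169.98
Payment period 3: opening $2,169.98; interest $47.74 → $2,217.72; payment $915.22; balance $1,302.50
Payment period 4: opening $1,302.50; interest $28.66 → $1,331.16; payment $915.22; balance $415.94
Payment period 5: opening $415.94; interest $9.15 → $425.09; payment $425.09; balance $0.00
Balance reaches $0.00 in payment period 5.

5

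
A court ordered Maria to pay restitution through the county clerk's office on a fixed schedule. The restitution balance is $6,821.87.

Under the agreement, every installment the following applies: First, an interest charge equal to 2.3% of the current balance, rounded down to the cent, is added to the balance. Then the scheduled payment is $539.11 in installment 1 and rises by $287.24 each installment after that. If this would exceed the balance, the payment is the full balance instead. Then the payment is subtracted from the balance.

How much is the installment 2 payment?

$826.35

Installment 1: $6,821.87 +$156.90 interest = $6,978.77; pay $539.11 → $6,439.66
Installment 2: $6,439.66 +$148.11 interest = $6,587.77; pay $826.35 → $5,761.42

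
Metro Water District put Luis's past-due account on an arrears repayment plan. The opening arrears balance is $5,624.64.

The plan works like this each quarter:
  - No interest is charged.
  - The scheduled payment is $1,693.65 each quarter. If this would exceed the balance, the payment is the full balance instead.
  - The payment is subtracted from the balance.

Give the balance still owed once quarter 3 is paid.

$543.69

# | Opening | Payment | End bal
1 | $5,624.64 | $1,693.65 | $3,930.99
2 | $3,930.99 | $1,693.65 | $2,237.34
3 | $2,237.34 | $1,693.65 | $543.69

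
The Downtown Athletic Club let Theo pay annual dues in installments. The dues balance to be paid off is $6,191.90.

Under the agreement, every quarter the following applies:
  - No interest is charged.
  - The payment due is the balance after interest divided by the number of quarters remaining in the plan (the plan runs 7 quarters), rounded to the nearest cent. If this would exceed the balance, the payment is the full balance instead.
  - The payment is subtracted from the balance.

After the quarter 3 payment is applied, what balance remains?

$3,538.22

Quarter 1: opening $6,191.90; payment $884.56; balance $5,307.34
Quarter 2: opening $5,307.34; payment $884.56; balance $4,422.78
Quarter 3: opening $4,422.78; payment $884.56; balance $3,538.22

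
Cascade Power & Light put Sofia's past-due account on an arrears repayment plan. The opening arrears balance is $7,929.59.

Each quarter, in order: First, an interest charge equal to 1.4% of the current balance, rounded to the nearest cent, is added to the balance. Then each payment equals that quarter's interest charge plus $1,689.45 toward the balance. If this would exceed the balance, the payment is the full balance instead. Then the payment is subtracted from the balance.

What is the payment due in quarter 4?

$1,729.51

Quarter 1: $7,929.59 +$111.01 interest = $8,040.60; pay $1,800.46 → $6,240.14
Quarter 2: $6,240.14 +$87.36 interest = $6,327.50; pay $1,776.81 → $4,550.69
Quarter 3: $4,550.69 +$63.71 interest = $4,614.40; pay $1,753.16 → $2,861.24
Quarter 4: $2,861.24 +$40.06 interest = $2,901.30; pay $1,729.51 → $1,171.79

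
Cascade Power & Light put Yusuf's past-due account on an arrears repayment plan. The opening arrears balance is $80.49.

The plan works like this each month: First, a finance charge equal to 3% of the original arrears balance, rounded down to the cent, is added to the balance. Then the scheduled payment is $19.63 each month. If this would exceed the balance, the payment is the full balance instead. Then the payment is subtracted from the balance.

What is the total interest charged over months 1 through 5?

Month 1: opening $80.49; interest $2.41 → $82.90; payment $19.63; balance $63.27
Month 2: opening $63.27; interest $2.41 → $65.68; payment $19.63; balance $46.05
Month 3: opening $46.05; interest $2.41 → $48.46; payment $19.63; balance $28.83
Month 4: opening $28.83; interest $2.41 → $31.24; payment $19.63; balance $11.61
Month 5: opening $11.61; interest $2.41 → $14.02; payment $14.02; balance $0.00
Total interest: $2.41 + $2.41 + $2.41 + $2.41 + $2.41 = $12.05

$12.05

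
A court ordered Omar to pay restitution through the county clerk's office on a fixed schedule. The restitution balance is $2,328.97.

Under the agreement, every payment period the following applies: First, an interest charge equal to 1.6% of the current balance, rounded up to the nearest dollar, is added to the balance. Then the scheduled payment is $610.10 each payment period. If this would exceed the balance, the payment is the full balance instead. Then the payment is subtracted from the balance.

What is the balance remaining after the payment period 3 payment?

$584.67

Payment period 1: opening $2,328.97; interest $38.00 → $2,366.97; payment $610.10; balance $1,756.87
Payment period 2: opening $1,756.87; interest $29.00 → $1,785.87; payment $610.10; balance $1,175.77
Payment period 3: opening $1,175.77; interest $19.00 → $1,194.77; payment $610.10; balance $584.67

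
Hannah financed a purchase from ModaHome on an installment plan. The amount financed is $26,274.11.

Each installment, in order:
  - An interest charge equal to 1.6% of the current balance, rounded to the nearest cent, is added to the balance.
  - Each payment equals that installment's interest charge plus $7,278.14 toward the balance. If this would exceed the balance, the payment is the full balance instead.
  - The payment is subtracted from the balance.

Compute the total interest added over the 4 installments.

$982.86

Installment 1: opening $26,274.11; interest $420.39 → $26,694.50; payment $7,698.53; balance $18,995.97
Installment 2: opening $18,995.97; interest $303.94 → $19,299.91; payment $7,582.08; balance $11,717.83
Installment 3: opening $11,717.83; interest $187.49 → $11,905.32; payment $7,465.63; balance $4,439.69
Installment 4: opening $4,439.69; interest $71.04 → $4,510.73; payment $4,510.73; balance $0.00
Total interest: $420.39 + $303.94 + $187.49 + $71.04 = $982.86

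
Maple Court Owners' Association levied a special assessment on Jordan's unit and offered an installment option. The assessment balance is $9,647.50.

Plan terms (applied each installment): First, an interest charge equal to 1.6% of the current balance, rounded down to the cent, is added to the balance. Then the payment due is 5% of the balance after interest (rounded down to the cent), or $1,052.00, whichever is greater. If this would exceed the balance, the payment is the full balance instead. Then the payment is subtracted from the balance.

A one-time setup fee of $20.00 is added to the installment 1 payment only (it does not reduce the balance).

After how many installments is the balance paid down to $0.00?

# | Opening | Interest | Payment | Fee | End bal
1 | $9,647.50 | $154.36 | $1,052.00 | $20.00 | $8,749.86
2 | $8,749.86 | $139.99 | $1,052.00 | — | $7,837.85
3 | $7,837.85 | $125.40 | $1,052.00 | — | $6,911.25
4 | $6,911.25 | $110.58 | $1,052.00 | — | $5,969.83
5 | $5,969.83 | $95.51 | $1,052.00 | — | $5,013.34
6 | $5,013.34 | $80.21 | $1,052.00 | — | $4,041.55
7 | $4,041.55 | $64.66 | $1,052.00 | — | $3,054.21
8 | $3,054.21 | $48.86 | $1,052.00 | — | $2,051.07
9 | $2,051.07 | $32.81 | $1,052.00 | — | $1,031.88
10 | $1,031.88 | $16.51 | $1,048.39 | — | $0.00
Balance reaches $0.00 in installment 10.

10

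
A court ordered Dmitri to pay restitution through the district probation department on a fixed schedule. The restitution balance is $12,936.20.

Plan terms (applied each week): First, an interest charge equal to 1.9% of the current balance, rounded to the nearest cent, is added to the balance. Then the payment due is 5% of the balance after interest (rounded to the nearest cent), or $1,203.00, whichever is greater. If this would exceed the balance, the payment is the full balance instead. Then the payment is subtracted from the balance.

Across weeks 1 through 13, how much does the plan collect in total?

$14,609.17

Week 1: opening $12,936.20; interest $245.79 → $13,181.99; payment $1,203.00; balance $11,978.99
Week 2: opening $11,978.99; interest $227.60 → $12,206.59; payment $1,203.00; balance $11,003.59
Week 3: opening $11,003.59; interest $209.07 → $11,212.66; payment $1,203.00; balance $10,009.66
Week 4: opening $10,009.66; interest $190.18 → $10,199.84; payment $1,203.00; balance $8,996.84
Week 5: opening $8,996.84; interest $170.94 → $9,167.78; payment $1,203.00; balance $7,964.78
Week 6: opening $7,964.78; interest $151.33 → $8,116.11; payment $1,203.00; balance $6,913.11
Week 7: opening $6,913.11; interest $131.35 → $7,044.46; payment $1,203.00; balance $5,841.46
Week 8: opening $5,841.46; interest $110.99 → $5,952.45; payment $1,203.00; balance $4,749.45
Week 9: opening $4,749.45; interest $90.24 → $4,839.69; payment $1,203.00; balance $3,636.69
Week 10: opening $3,636.69; interest $69.10 → $3,705.79; payment $1,203.00; balance $2,502.79
Week 11: opening $2,502.79; interest $47.55 → $2,550.34; payment $1,203.00; balance $1,347.34
Week 12: opening $1,347.34; interest $25.60 → $1,372.94; payment $1,203.00; balance $169.94
Week 13: opening $169.94; interest $3.23 → $173.17; payment $173.17; balance $0.00
Total paid: $14,609.17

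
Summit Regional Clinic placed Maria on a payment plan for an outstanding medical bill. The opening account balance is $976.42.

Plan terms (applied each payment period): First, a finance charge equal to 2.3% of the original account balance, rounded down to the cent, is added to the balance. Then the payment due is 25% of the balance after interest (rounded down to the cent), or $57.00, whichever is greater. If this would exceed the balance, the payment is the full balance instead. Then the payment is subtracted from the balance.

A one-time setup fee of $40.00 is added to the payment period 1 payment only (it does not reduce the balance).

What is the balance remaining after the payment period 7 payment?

$188.70

# | Opening | Interest | Payment | Fee | End bal
1 | $976.42 | $22.45 | $249.71 | $40.00 | $749.16
2 | $749.16 | $22.45 | $192.90 | — | $578.71
3 | $578.71 | $22.45 | $150.29 | — | $450.87
4 | $450.87 | $22.45 | $118.33 | — | $354.99
5 | $354.99 | $22.45 | $94.36 | — | $283.08
6 | $283.08 | $22.45 | $76.38 | — | $229.15
7 | $229.15 | $22.45 | $62.90 | — | $188.70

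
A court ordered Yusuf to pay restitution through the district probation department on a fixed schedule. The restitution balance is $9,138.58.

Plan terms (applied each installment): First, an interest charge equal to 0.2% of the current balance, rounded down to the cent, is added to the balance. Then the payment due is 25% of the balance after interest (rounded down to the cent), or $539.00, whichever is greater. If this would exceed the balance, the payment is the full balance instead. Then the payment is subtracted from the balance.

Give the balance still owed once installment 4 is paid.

# | Opening | Interest | Payment | End bal
1 | $9,138.58 | $18.27 | $2,289.21 | $6,867.64
2 | $6,867.64 | $13.73 | $1,720.34 | $5,161.03
3 | $5,161.03 | $10.32 | $1,292.83 | $3,878.52
4 | $3,878.52 | $7.75 | $971.56 | $2,914.71

$2,914.71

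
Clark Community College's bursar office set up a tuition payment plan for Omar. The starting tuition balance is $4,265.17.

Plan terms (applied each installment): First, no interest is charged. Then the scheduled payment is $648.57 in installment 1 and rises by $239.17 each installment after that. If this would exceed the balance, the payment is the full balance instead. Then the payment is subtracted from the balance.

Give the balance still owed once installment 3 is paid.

Installment 1: opening $4,265.17; payment $648.57; balance $3,616.60
Installment 2: opening $3,616.60; payment $887.74; balance $2,728.86
Installment 3: opening $2,728.86; payment $1,126.91; balance $1,601.95

$1,601.95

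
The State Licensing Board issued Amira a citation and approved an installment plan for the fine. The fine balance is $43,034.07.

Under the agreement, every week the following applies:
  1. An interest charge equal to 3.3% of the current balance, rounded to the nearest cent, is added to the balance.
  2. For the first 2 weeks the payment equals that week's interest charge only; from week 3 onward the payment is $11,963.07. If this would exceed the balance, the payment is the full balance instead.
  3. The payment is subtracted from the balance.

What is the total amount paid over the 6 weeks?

# | Opening | Interest | Payment | End bal
1 | $43,034.07 | $1,420.12 | $1,420.12 | $43,034.07
2 | $43,034.07 | $1,420.12 | $1,420.12 | $43,034.07
3 | $43,034.07 | $1,420.12 | $11,963.07 | $32,491.12
4 | $32,491.12 | $1,072.21 | $11,963.07 | $21,600.26
5 | $21,600.26 | $712.81 | $11,963.07 | $10,350.00
6 | $10,350.00 | $341.55 | $10,691.55 | $0.00
Total paid: $49,421.00

$49,421.00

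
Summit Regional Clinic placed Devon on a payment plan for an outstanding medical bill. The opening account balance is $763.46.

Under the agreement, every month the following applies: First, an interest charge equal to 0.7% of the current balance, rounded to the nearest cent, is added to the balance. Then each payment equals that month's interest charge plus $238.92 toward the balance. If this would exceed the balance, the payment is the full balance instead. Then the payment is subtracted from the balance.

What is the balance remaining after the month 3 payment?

$46.70

Month 1: $763.46 +$5.34 interest = $768.80; pay $244.26 → $524.54
Month 2: $524.54 +$3.67 interest = $528.21; pay $242.59 → $285.62
Month 3: $285.62 +$2.00 interest = $287.62; pay $240.92 → $46.70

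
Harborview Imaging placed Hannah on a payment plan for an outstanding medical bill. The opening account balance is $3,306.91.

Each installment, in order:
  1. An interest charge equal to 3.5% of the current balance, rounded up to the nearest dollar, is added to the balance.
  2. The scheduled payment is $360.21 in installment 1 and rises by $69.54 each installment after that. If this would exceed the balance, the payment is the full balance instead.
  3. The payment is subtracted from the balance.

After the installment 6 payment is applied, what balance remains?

$614.55

# | Opening | Interest | Payment | End bal
1 | $3,306.91 | $116.00 | $360.21 | $3,062.70
2 | $3,062.70 | $108.00 | $429.75 | $2,740.95
3 | $2,740.95 | $96.00 | $499.29 | $2,337.66
4 | $2,337.66 | $82.00 | $568.83 | $1,850.83
5 | $1,850.83 | $65.00 | $638.37 | $1,277.46
6 | $1,277.46 | $45.00 | $707.91 | $614.55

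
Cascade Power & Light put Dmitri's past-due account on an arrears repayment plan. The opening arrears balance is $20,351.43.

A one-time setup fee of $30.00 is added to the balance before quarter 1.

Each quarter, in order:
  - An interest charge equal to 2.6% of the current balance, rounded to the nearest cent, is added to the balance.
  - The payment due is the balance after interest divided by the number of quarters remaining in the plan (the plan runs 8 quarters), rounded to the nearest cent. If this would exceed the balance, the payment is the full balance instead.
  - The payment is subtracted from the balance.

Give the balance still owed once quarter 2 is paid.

Quarter 1: opening $20,381.43; interest $529.92 → $20,911.35; payment $2,613.92; balance $18,297.43
Quarter 2: opening $18,297.43; interest $475.73 → $18,773.16; payment $2,681.88; balance $16,091.28

$16,091.28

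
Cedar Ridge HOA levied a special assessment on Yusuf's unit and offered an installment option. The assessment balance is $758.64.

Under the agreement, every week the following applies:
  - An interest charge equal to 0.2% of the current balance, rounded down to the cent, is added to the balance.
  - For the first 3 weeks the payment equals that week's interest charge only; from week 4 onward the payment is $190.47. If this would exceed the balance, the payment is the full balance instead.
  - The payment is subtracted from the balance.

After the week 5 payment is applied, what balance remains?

$380.34

Week 1: opening $758.64; interest $1.51 → $760.15; payment $1.51; balance $758.64
Week 2: opening $758.64; interest $1.51 → $760.15; payment $1.51; balance $758.64
Week 3: opening $758.64; interest $1.51 → $760.15; payment $1.51; balance $758.64
Week 4: opening $758.64; interest $1.51 → $760.15; payment $190.47; balance $569.68
Week 5: opening $569.68; interest $1.13 → $570.81; payment $190.47; balance $380.34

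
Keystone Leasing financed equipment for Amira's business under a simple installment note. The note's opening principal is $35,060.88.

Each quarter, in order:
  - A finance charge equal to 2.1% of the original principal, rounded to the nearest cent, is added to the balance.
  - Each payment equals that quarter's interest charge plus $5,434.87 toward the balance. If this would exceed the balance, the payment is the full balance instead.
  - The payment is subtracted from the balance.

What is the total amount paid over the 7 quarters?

Quarter 1: opening $35,060.88; interest $736.28 → $35,797.16; payment $6,171.15; balance $29,626.01
Quarter 2: opening $29,626.01; interest $736.28 → $30,362.29; payment $6,171.15; balance $24,191.14
Quarter 3: opening $24,191.14; interest $736.28 → $24,927.42; payment $6,171.15; balance $18,756.27
Quarter 4: opening $18,756.27; interest $736.28 → $19,492.55; payment $6,171.15; balance $13,321.40
Quarter 5: opening $13,321.40; interest $736.28 → $14,057.68; payment $6,171.15; balance $7,886.53
Quarter 6: opening $7,886.53; interest $736.28 → $8,622.81; payment $6,171.15; balance $2,451.66
Quarter 7: opening $2,451.66; interest $736.28 → $3,187.94; payment $3,187.94; balance $0.00
Total paid: $40,214.84

$40,214.84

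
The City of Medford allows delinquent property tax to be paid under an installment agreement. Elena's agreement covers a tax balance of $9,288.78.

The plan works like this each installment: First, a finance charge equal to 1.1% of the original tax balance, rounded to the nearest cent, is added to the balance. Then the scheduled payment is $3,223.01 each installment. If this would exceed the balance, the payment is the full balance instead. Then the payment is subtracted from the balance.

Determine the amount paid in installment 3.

$3,149.30

Installment 1: opening $9,288.78; interest $102.18 → $9,390.96; payment $3,223.01; balance $6,167.95
Installment 2: opening $6,167.95; interest $102.18 → $6,270.13; payment $3,223.01; balance $3,047.12
Installment 3: opening $3,047.12; interest $102.18 → $3,149.30; payment $3,149.30; balance $0.00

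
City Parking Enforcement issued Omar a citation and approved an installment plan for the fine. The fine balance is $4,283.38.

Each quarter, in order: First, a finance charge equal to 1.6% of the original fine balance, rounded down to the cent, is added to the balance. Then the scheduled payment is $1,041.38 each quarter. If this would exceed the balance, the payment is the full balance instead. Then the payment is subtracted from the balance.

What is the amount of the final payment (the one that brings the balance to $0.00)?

Quarter 1: opening $4,283.38; interest $68.53 → $4,351.91; payment $1,041.38; balance $3,310.53
Quarter 2: opening $3,310.53; interest $68.53 → $3,379.06; payment $1,041.38; balance $2,337.68
Quarter 3: opening $2,337.68; interest $68.53 → $2,406.21; payment $1,041.38; balance $1,364.83
Quarter 4: opening $1,364.83; interest $68.53 → $1,433.36; payment $1,041.38; balance $391.98
Quarter 5: opening $391.98; interest $68.53 → $460.51; payment $460.51; balance $0.00

$460.51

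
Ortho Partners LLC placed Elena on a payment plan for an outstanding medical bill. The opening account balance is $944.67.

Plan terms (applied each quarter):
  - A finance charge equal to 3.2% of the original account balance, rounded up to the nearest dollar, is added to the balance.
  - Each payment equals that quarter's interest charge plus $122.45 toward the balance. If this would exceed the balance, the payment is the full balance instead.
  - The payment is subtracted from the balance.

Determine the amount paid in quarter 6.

$153.45

Quarter 1: $944.67 +$31.00 interest = $975.67; pay $153.45 → $822.22
Quarter 2: $822.22 +$31.00 interest = $853.22; pay $153.45 → $699.77
Quarter 3: $699.77 +$31.00 interest = $730.77; pay $153.45 → $577.32
Quarter 4: $577.32 +$31.00 interest = $608.32; pay $153.45 → $454.87
Quarter 5: $454.87 +$31.00 interest = $485.87; pay $153.45 → $332.42
Quarter 6: $332.42 +$31.00 interest = $363.42; pay $153.45 → $209.97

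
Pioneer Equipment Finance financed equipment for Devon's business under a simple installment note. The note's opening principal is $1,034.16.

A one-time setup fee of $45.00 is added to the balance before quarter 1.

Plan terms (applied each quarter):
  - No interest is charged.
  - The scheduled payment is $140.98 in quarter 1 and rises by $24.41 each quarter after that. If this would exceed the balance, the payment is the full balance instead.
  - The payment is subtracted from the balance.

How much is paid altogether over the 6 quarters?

# | Opening | Payment | End bal
1 | $1,079.16 | $140.98 | $938.18
2 | $938.18 | $165.39 | $772.79
3 | $772.79 | $189.80 | $582.99
4 | $582.99 | $214.21 | $368.78
5 | $368.78 | $238.62 | $130.16
6 | $130.16 | $130.16 | $0.00
Total paid: $1,079.16

$1,079.16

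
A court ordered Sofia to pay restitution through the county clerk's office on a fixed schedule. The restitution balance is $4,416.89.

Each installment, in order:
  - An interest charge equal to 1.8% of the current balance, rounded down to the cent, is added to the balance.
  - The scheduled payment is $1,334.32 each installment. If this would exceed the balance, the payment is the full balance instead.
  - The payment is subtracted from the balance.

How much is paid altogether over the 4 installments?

# | Opening | Interest | Payment | End bal
1 | $4,416.89 | $79.50 | $1,334.32 | $3,162.07
2 | $3,162.07 | $56.91 | $1,334.32 | $1,884.66
3 | $1,884.66 | $33.92 | $1,334.32 | $584.26
4 | $584.26 | $10.51 | $594.77 | $0.00
Total paid: $4,597.73

$4,597.73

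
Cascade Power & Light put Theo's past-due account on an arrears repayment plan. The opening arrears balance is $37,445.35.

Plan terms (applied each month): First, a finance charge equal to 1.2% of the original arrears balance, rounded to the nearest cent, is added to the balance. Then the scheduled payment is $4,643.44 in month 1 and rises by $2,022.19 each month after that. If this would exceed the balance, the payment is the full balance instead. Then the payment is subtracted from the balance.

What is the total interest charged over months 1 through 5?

$2,246.70

Month 1: $37,445.35 +$449.34 interest = $37,894.69; pay $4,643.44 → $33,251.25
Month 2: $33,251.25 +$449.34 interest = $33,700.59; pay $6,665.63 → $27,034.96
Month 3: $27,034.96 +$449.34 interest = $27,484.30; pay $8,687.82 → $18,796.48
Month 4: $18,796.48 +$449.34 interest = $19,245.82; pay $10,710.01 → $8,535.81
Month 5: $8,535.81 +$449.34 interest = $8,985.15; pay $8,985.15 → $0.00
Total interest: $449.34 + $449.34 + $449.34 + $449.34 + $449.34 = $2,246.70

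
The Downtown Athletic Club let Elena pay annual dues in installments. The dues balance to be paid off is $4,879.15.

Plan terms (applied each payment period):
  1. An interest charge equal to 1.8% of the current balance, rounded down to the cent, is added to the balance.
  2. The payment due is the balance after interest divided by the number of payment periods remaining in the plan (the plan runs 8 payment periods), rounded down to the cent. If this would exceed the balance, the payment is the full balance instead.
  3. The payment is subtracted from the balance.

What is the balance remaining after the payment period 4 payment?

Payment period 1: $4,879.15 +$87.82 interest = $4,966.97; pay $620.87 → $4,346.10
Payment period 2: $4,346.10 +$78.22 interest = $4,424.32; pay $632.04 → $3,792.28
Payment period 3: $3,792.28 +$68.26 interest = $3,860.54; pay $643.42 → $3,217.12
Payment period 4: $3,217.12 +$57.90 interest = $3,275.02; pay $655.00 → $2,620.02

$2,620.02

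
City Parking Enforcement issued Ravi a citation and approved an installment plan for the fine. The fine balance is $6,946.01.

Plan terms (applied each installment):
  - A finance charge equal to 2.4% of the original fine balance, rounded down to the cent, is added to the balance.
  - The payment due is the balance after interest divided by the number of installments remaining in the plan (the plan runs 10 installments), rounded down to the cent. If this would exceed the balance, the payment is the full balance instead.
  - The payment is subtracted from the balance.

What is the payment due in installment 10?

Installment 1: opening $6,946.01; interest $166.70 → $7,112.71; payment $711.27; balance $6,401.44
Installment 2: opening $6,401.44; interest $166.70 → $6,568.14; payment $729.79; balance $5,838.35
Installment 3: opening $5,838.35; interest $166.70 → $6,005.05; payment $750.63; balance $5,254.42
Installment 4: opening $5,254.42; interest $166.70 → $5,421.12; payment $774.44; balance $4,646.68
Installment 5: opening $4,646.68; interest $166.70 → $4,813.38; payment $802.23; balance $4,011.15
Installment 6: opening $4,011.15; interest $166.70 → $4,177.85; payment $835.57; balance $3,342.28
Installment 7: opening $3,342.28; interest $166.70 → $3,508.98; payment $877.24; balance $2,631.74
Installment 8: opening $2,631.74; interest $166.70 → $2,798.44; payment $932.81; balance $1,865.63
Installment 9: opening $1,865.63; interest $166.70 → $2,032.33; payment $1,016.16; balance $1,016.17
Installment 10: opening $1,016.17; interest $166.70 → $1,182.87; payment $1,182.87; balance $0.00

$1,182.87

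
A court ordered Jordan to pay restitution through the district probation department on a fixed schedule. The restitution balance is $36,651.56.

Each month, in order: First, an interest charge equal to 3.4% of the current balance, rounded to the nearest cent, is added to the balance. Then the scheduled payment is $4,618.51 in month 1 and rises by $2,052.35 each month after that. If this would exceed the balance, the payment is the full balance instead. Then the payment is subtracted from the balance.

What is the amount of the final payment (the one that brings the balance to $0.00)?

# | Opening | Interest | Payment | End bal
1 | $36,651.56 | $1,246.15 | $4,618.51 | $33,279.20
2 | $33,279.20 | $1,131.49 | $6,670.86 | $27,739.83
3 | $27,739.83 | $943.15 | $8,723.21 | $19,959.77
4 | $19,959.77 | $678.63 | $10,775.56 | $9,862.84
5 | $9,862.84 | $335.34 | $10,198.18 | $0.00

$10,198.18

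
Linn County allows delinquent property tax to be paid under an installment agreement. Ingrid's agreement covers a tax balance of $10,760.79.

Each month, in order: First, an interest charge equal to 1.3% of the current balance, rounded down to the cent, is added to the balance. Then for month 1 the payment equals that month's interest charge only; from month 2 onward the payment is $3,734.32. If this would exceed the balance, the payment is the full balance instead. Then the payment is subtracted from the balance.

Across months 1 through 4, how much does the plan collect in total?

Month 1: $10,760.79 +$139.89 interest = $10,900.68; pay $139.89 → $10,760.79
Month 2: $10,760.79 +$139.89 interest = $10,900.68; pay $3,734.32 → $7,166.36
Month 3: $7,166.36 +$93.16 interest = $7,259.52; pay $3,734.32 → $3,525.20
Month 4: $3,525.20 +$45.82 interest = $3,571.02; pay $3,571.02 → $0.00
Total paid: $11,179.55

$11,179.55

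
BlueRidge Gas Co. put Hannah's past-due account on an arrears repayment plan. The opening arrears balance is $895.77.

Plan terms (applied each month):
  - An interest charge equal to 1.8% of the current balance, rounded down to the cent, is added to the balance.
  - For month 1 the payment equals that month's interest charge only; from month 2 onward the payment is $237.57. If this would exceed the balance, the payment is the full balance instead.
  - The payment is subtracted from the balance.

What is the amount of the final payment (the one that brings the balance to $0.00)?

Month 1: opening $895.77; interest $16.12 → $911.89; payment $16.12; balance $895.77
Month 2: opening $895.77; interest $16.12 → $911.89; payment $237.57; balance $674.32
Month 3: opening $674.32; interest $12.13 → $686.45; payment $237.57; balance $448.88
Month 4: opening $448.88; interest $8.07 → $456.95; payment $237.57; balance $219.38
Month 5: opening $219.38; interest $3.94 → $223.32; payment $223.32; balance $0.00

$223.32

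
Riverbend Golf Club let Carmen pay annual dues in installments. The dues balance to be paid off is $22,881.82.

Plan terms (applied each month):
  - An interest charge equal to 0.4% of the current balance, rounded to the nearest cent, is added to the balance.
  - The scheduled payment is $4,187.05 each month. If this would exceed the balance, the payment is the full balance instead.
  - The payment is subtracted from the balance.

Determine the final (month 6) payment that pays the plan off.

$2,248.69

Month 1: opening $22,881.82; interest $91.53 → $22,973.35; payment $4,187.05; balance $18,786.30
Month 2: opening $18,786.30; interest $75.15 → $18,861.45; payment $4,187.05; balance $14,674.40
Month 3: opening $14,674.40; interest $58.70 → $14,733.10; payment $4,187.05; balance $10,546.05
Month 4: opening $10,546.05; interest $42.18 → $10,588.23; payment $4,187.05; balance $6,401.18
Month 5: opening $6,401.18; interest $25.60 → $6,426.78; payment $4,187.05; balance $2,239.73
Month 6: opening $2,239.73; interest $8.96 → $2,248.69; payment $2,248.69; balance $0.00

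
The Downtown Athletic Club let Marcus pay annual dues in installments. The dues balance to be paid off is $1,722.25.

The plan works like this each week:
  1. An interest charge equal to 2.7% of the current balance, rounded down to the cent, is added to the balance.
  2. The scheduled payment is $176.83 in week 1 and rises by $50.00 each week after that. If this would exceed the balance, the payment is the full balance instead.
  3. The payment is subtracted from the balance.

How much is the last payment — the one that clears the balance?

Week 1: $1,722.25 +$46.50 interest = $1,768.75; pay $176.83 → $1,591.92
Week 2: $1,591.92 +$42.98 interest = $1,634.90; pay $226.83 → $1,408.07
Week 3: $1,408.07 +$38.01 interest = $1,446.08; pay $276.83 → $1,169.25
Week 4: $1,169.25 +$31.56 interest = $1,200.81; pay $326.83 → $873.98
Week 5: $873.98 +$23.59 interest = $897.57; pay $376.83 → $520.74
Week 6: $520.74 +$14.05 interest = $534.79; pay $426.83 → $107.96
Week 7: $107.96 +$2.91 interest = $110.87; pay $110.87 → $0.00

$110.87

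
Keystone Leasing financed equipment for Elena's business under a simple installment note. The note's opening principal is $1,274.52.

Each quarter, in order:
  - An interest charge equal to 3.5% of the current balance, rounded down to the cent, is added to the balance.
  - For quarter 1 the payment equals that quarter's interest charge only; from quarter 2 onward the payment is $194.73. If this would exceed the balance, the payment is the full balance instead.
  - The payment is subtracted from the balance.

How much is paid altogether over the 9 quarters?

# | Opening | Interest | Payment | End bal
1 | $1,274.52 | $44.60 | $44.60 | $1,274.52
2 | $1,274.52 | $44.60 | $194.73 | $1,124.39
3 | $1,124.39 | $39.35 | $194.73 | $969.01
4 | $969.01 | $33.91 | $194.73 | $808.19
5 | $808.19 | $28.28 | $194.73 | $641.74
6 | $641.74 | $22.46 | $194.73 | $469.47
7 | $469.47 | $16.43 | $194.73 | $291.17
8 | $291.17 | $10.19 | $194.73 | $106.63
9 | $106.63 | $3.73 | $110.36 | $0.00
Total paid: $1,518.07

$1,518.07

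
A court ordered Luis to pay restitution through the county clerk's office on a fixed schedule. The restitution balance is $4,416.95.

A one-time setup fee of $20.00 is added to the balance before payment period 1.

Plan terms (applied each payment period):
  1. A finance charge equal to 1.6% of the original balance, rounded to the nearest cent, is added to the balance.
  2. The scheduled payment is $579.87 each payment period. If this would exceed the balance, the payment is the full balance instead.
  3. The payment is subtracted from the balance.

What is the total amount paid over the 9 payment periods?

Payment period 1: opening $4,436.95; interest $70.67 → $4,507.62; payment $579.87; balance $3,927.75
Payment period 2: opening $3,927.75; interest $70.67 → $3,998.42; payment $579.87; balance $3,418.55
Payment period 3: opening $3,418.55; interest $70.67 → $3,489.22; payment $579.87; balance $2,909.35
Payment period 4: opening $2,909.35; interest $70.67 → $2,980.02; payment $579.87; balance $2,400.15
Payment period 5: opening $2,400.15; interest $70.67 → $2,470.82; payment $579.87; balance $1,890.95
Payment period 6: opening $1,890.95; interest $70.67 → $1,961.62; payment $579.87; balance $1,381.75
Payment period 7: opening $1,381.75; interest $70.67 → $1,452.42; payment $579.87; balance $872.55
Payment period 8: opening $872.55; interest $70.67 → $943.22; payment $579.87; balance $363.35
Payment period 9: opening $363.35; interest $70.67 → $434.02; payment $434.02; balance $0.00
Total paid: $5,072.98

$5,072.98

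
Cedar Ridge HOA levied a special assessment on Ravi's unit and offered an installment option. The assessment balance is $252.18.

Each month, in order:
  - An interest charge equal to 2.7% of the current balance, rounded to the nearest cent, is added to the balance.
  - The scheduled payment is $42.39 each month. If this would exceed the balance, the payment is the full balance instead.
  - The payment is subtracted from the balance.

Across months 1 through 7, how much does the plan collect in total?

Month 1: $252.18 +$6.81 interest = $258.99; pay $42.39 → $216.60
Month 2: $216.60 +$5.85 interest = $222.45; pay $42.39 → $180.06
Month 3: $180.06 +$4.86 interest = $184.92; pay $42.39 → $142.53
Month 4: $142.53 +$3.85 interest = $146.38; pay $42.39 → $103.99
Month 5: $103.99 +$2.81 interest = $106.80; pay $42.39 → $64.41
Month 6: $64.41 +$1.74 interest = $66.15; pay $42.39 → $23.76
Month 7: $23.76 +$0.64 interest = $24.40; pay $24.40 → $0.00
Total paid: $278.74

$278.74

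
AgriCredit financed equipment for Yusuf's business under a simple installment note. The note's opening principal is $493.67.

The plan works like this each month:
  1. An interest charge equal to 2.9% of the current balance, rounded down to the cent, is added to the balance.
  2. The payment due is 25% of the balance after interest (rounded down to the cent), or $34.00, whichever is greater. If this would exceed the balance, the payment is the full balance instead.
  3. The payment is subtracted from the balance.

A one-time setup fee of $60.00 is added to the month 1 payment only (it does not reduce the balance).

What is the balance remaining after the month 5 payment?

Month 1: opening $493.67; interest $14.31 → $507.98; payment $126.99 (+ $60.00 fee); balance $380.99
Month 2: opening $380.99; interest $11.04 → $392.03; payment $98.00; balance $294.03
Month 3: opening $294.03; interest $8.52 → $302.55; payment $75.63; balance $226.92
Month 4: opening $226.92; interest $6.58 → $233.50; payment $58.37; balance $175.13
Month 5: opening $175.13; interest $5.07 → $180.20; payment $45.05; balance $135.15

$135.15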